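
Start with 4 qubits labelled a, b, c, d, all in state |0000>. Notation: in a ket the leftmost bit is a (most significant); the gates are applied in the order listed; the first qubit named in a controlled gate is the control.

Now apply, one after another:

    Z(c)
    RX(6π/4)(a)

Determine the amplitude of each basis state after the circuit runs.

The final amplitudes are -sqrt(2)/2 on |0000>, -sqrt(2)*I/2 on |1000>, and 0 on every other basis state.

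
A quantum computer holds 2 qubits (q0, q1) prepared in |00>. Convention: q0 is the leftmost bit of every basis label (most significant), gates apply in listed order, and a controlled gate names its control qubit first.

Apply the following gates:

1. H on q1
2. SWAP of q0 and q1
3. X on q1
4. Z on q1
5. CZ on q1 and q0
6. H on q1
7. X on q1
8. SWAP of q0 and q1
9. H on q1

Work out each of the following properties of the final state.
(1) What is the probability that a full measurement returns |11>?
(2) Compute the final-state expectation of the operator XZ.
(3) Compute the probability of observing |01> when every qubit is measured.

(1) Outcome |11> occurs with probability 1/2.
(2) The observable XZ averages to 1.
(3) The probability of measuring |01> is 1/2.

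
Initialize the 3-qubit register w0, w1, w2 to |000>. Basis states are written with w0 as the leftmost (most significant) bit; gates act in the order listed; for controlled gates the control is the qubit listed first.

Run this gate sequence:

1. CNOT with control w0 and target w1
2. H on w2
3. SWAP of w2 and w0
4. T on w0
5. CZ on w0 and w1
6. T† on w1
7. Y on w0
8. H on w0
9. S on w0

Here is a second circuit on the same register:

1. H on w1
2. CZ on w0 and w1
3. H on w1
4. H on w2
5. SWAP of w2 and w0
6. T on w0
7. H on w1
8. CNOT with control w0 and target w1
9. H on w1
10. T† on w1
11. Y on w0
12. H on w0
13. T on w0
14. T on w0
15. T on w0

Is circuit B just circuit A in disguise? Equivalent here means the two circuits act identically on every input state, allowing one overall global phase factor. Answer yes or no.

No, they are not equivalent — no single phase factor reconciles the two unitaries.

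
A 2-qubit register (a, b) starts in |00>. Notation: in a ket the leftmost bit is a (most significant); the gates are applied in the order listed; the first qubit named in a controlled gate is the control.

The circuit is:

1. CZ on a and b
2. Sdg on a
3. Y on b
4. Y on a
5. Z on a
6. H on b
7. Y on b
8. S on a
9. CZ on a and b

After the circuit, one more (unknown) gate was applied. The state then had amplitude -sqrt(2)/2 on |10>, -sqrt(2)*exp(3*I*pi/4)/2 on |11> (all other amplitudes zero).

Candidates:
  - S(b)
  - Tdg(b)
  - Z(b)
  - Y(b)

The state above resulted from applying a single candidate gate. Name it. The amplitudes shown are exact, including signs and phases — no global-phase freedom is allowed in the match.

The unique candidate consistent with the amplitudes is Tdg(b).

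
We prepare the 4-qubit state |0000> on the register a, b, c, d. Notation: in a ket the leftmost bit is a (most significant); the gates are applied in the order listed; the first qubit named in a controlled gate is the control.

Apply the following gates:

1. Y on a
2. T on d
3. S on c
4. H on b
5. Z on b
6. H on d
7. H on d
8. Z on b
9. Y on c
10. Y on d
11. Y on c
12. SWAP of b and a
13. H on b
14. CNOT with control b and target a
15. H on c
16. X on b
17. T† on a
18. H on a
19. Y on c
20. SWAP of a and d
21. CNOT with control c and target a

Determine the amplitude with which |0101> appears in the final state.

The amplitude on |0101> is 0.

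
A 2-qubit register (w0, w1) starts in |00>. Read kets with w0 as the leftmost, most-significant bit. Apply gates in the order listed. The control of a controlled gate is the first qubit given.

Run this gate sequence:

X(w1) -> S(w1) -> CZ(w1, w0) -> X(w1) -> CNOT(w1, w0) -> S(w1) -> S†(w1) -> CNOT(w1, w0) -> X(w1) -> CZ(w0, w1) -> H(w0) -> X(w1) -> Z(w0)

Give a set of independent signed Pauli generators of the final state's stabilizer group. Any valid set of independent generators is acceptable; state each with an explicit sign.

The final state is stabilized by the group generated by -XI, +IZ; other independent generating sets are equally valid.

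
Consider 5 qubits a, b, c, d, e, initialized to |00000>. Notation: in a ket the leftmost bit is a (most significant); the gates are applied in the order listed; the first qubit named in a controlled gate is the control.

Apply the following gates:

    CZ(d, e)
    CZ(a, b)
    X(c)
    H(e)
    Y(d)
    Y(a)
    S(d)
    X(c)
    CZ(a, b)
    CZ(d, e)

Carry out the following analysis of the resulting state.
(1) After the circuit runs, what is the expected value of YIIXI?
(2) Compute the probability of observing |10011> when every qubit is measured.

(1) The observable YIIXI averages to 0.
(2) Outcome |10011> occurs with probability 1/2.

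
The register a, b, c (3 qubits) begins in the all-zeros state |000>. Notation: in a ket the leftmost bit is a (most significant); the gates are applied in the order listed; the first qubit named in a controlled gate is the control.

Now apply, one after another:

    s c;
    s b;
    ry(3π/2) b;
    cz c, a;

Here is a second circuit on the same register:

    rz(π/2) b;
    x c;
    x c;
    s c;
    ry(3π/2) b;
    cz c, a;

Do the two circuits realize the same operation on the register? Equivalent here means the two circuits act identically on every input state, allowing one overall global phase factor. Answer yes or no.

Yes — the two circuits implement the same unitary up to a global phase.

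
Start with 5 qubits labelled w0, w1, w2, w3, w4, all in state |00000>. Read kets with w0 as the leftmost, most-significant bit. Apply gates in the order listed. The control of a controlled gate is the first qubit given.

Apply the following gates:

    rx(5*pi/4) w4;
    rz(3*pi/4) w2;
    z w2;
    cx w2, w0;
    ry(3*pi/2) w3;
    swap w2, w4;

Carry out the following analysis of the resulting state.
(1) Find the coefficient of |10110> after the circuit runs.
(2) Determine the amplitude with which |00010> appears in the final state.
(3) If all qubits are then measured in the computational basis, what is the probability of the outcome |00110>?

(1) The final state's coefficient on |10110> equals 0.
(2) The amplitude on |00010> is sqrt(4 - 2*sqrt(2))*exp(5*I*pi/8)/4.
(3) The probability of measuring |00110> is sqrt(2)/8 + 1/4.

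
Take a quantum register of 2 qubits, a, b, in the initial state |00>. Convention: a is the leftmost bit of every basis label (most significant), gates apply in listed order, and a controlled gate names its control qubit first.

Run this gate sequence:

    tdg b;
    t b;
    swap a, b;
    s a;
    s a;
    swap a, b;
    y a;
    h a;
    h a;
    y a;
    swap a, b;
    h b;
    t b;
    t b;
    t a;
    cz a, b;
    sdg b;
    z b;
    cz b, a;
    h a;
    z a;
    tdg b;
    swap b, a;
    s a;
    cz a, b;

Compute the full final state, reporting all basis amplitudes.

The resulting statevector has amplitude 1/2 on |00>, -1/2 on |01>, -exp(I*pi/4)/2 on |10>, -exp(I*pi/4)/2 on |11>. Key observation: steps 6-11 multiply out to the identity, so the circuit reduces to the remaining gates.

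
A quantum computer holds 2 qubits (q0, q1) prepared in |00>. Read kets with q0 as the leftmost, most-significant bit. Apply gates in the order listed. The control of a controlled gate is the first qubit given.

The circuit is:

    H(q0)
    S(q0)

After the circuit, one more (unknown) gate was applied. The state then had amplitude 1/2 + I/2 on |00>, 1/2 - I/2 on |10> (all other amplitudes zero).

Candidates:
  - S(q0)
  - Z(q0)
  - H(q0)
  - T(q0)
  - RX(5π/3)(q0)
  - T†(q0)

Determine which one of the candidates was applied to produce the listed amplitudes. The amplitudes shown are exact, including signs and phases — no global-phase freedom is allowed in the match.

The applied gate was H(q0).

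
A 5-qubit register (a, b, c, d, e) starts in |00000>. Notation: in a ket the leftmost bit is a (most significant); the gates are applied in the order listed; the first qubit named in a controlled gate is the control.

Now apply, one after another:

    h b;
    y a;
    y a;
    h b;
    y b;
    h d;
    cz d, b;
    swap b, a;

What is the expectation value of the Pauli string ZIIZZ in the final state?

The expectation value of ZIIZZ is 0. Key observation: the block from step 1 through step 4 cancels to the identity and can be dropped.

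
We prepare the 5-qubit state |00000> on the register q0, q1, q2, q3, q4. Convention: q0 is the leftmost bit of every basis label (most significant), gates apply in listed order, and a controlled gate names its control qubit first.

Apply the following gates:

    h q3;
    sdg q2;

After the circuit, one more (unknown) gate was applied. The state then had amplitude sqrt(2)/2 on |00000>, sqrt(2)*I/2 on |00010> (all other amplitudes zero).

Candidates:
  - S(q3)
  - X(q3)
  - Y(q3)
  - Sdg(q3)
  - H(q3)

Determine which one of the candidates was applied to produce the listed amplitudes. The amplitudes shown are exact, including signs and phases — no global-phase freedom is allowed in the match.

It was S(q3) that produced the state shown.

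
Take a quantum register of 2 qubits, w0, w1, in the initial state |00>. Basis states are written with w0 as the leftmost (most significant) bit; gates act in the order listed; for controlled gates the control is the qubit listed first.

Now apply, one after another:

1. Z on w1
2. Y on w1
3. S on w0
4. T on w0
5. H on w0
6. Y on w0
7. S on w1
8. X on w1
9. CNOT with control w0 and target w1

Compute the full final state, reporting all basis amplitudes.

After the circuit, the state carries amplitude sqrt(2)*I/2 on |00>, 0 on |01>, 0 on |10>, -sqrt(2)*I/2 on |11>.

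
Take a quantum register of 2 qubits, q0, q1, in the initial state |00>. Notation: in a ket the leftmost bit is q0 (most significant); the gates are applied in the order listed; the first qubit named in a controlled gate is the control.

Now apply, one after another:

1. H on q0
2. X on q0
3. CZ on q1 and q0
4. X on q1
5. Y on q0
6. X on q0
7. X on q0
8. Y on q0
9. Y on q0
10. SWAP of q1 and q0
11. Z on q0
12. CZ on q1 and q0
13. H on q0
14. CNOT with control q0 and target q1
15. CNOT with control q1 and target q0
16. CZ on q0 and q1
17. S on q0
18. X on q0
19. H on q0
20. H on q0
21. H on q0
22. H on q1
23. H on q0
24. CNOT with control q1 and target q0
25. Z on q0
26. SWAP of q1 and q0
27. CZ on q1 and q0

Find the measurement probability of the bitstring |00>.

The probability of measuring |00> is 1/2. Key observation: steps 5-8 multiply out to the identity, so the circuit reduces to the remaining gates.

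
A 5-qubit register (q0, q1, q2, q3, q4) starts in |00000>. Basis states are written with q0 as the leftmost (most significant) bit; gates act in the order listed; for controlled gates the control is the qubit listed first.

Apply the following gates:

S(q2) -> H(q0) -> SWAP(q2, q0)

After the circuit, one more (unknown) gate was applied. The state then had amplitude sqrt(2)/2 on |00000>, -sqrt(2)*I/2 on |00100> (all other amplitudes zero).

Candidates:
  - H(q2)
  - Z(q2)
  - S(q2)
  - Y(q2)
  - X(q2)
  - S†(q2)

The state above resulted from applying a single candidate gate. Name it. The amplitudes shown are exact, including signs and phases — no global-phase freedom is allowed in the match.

The applied gate was S†(q2).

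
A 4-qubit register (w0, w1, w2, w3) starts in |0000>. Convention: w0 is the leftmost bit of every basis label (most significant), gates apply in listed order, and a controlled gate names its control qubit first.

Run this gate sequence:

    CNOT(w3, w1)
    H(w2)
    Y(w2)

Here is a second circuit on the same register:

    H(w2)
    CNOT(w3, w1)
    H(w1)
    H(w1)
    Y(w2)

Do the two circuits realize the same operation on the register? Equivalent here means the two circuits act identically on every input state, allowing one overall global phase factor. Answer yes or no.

Yes — the two circuits implement the same unitary up to a global phase.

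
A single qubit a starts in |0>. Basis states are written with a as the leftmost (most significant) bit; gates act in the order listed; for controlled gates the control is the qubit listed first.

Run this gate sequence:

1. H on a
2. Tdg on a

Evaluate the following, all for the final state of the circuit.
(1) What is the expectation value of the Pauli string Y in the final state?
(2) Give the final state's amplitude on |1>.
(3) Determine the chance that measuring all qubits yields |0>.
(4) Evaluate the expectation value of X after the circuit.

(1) The expectation value of Y is -sqrt(2)/2.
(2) The amplitude on |1> is -sqrt(2)*exp(3*I*pi/4)/2.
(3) The probability of measuring |0> is 1/2.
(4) The observable X averages to sqrt(2)/2.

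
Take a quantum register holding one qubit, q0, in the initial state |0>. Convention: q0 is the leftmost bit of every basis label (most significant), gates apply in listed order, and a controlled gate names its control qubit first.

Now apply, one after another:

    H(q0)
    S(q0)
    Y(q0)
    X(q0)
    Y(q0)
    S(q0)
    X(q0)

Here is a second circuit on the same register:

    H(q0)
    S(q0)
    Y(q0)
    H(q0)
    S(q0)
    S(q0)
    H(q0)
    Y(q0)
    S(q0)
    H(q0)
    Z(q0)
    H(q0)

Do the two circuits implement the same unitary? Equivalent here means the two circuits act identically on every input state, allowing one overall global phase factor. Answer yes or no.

Yes: on every input state the two circuits agree up to one overall phase factor.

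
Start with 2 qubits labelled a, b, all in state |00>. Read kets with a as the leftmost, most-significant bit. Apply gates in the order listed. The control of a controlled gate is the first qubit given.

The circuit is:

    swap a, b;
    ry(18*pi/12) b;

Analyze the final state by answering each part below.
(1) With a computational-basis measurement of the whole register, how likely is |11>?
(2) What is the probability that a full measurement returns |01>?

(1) The probability of measuring |11> is 0.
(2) The probability of measuring |01> is 1/2.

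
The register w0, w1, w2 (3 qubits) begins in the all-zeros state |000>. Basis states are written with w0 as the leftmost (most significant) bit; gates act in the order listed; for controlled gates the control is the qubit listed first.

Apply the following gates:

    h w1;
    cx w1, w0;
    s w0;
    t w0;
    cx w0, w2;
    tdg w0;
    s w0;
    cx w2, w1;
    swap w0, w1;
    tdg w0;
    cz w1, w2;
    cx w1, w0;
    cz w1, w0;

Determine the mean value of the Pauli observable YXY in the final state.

In the final state, YXY has expectation 1.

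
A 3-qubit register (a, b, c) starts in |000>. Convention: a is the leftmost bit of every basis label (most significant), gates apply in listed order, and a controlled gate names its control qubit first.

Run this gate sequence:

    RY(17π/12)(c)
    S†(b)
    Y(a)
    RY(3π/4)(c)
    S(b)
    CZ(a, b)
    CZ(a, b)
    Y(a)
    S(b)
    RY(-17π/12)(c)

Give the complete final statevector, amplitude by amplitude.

After the circuit, the state carries amplitude sqrt(2 - sqrt(2))/2 on |000>, sqrt(sqrt(2) + 2)/2 on |001>, and 0 on every other basis state.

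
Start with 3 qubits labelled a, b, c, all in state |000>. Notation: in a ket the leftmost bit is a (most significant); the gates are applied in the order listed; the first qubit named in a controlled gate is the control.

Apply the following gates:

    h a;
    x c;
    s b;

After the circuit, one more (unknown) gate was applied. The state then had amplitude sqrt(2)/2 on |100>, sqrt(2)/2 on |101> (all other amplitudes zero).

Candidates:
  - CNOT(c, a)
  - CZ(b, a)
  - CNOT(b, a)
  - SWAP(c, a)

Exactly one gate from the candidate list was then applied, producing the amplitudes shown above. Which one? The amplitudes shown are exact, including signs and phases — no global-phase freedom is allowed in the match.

The applied gate was SWAP(c, a).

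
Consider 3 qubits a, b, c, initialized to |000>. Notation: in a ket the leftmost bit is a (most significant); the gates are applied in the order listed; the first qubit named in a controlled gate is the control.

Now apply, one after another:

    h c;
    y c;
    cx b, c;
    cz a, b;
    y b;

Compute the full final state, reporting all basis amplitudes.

The final amplitudes are sqrt(2)/2 on |010>, -sqrt(2)/2 on |011>, and 0 on every other basis state.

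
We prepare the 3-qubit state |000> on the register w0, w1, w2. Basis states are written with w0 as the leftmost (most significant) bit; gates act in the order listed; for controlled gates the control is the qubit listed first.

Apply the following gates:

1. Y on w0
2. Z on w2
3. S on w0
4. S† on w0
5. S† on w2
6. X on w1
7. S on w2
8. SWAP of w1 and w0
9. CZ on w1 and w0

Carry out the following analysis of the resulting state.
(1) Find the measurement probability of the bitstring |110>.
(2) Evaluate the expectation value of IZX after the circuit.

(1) A full measurement returns |110> with probability 1.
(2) The observable IZX averages to 0.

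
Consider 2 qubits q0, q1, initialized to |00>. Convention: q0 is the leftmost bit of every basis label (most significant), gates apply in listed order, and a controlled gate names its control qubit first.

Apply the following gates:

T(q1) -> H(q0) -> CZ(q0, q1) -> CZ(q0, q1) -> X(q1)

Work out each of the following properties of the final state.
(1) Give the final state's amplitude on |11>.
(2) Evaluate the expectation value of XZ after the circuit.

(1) The final state's coefficient on |11> equals sqrt(2)/2. Key observation: steps 3-4 multiply out to the identity, so the circuit reduces to the remaining gates.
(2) The expectation value of XZ is -1.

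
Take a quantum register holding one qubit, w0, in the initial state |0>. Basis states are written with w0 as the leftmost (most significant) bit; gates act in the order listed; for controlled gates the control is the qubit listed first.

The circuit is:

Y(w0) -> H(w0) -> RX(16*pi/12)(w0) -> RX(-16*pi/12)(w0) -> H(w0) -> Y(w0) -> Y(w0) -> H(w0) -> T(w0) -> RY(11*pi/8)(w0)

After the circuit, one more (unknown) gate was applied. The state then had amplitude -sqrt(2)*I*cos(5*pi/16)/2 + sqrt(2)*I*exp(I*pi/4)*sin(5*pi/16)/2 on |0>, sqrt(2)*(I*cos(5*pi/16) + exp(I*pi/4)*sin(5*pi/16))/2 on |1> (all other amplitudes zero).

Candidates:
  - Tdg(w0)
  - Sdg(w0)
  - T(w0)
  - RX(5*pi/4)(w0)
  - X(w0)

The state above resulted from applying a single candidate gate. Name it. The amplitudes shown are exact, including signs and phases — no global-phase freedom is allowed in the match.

The unique candidate consistent with the amplitudes is Tdg(w0).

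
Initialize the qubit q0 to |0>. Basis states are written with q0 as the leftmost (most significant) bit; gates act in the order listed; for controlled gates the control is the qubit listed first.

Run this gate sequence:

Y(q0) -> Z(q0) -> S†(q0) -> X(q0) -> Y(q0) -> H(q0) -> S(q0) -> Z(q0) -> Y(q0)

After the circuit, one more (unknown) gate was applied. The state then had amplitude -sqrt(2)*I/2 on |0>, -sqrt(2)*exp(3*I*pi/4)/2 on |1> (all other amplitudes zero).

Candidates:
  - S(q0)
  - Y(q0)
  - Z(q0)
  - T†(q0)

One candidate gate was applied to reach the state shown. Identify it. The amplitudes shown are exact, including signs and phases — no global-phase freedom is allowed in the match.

It was T†(q0) that produced the state shown.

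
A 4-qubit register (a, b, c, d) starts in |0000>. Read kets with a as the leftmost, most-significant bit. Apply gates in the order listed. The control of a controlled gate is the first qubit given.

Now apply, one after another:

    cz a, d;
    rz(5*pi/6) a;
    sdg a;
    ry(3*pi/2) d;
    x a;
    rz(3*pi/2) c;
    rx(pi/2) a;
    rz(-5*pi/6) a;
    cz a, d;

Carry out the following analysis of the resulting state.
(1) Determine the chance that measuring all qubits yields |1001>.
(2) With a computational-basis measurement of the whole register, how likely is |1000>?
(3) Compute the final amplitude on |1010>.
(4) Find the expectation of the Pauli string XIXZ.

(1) The probability of measuring |1001> is 1/4.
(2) Outcome |1000> occurs with probability 1/4.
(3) |1010> carries amplitude 0 in the final state.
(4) In the final state, XIXZ has expectation 0.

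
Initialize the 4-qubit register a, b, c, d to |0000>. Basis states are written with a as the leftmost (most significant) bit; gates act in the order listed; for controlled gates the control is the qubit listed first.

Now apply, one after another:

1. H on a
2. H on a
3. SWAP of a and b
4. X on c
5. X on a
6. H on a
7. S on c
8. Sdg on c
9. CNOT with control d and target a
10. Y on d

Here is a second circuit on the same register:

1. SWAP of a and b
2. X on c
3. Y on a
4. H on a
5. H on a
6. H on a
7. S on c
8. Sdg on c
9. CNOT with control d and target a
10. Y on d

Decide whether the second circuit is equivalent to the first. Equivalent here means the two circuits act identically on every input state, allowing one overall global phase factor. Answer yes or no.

No — the two circuits implement different unitaries, even allowing a global phase.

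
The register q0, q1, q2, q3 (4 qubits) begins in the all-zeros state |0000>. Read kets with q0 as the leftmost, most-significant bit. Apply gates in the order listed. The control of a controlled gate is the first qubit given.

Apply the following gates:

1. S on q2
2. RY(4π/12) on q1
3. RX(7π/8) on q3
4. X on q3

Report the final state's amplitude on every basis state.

The final amplitudes are -sqrt(3)*I*cos(pi/16)/2 on |0000>, sqrt(3)*sin(pi/16)/2 on |0001>, -I*cos(pi/16)/2 on |0100>, sin(pi/16)/2 on |0101>, and 0 on every other basis state.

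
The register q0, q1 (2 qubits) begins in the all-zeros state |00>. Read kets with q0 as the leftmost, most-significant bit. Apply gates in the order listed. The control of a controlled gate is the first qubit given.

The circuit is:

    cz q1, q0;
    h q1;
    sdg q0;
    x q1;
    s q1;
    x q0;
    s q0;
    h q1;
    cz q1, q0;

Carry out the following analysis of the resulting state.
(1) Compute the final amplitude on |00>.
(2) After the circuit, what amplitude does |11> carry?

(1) The final state's coefficient on |00> equals 0.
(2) The final state's coefficient on |11> equals -1/2 - I/2.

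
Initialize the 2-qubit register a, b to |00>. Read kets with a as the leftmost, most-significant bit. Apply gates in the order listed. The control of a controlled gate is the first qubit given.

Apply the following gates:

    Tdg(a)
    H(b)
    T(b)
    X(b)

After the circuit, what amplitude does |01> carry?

The final state's coefficient on |01> equals sqrt(2)/2.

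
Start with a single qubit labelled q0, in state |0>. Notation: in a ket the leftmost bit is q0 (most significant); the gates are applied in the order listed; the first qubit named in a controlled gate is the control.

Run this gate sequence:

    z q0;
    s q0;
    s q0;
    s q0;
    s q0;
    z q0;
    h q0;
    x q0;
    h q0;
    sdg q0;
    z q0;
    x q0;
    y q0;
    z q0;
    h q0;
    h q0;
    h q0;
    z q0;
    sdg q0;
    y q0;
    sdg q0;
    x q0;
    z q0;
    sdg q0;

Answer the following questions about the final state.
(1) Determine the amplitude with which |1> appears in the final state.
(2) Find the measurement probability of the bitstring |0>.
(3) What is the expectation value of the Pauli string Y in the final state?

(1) |1> carries amplitude sqrt(2)/2 in the final state. Key observation: the block from step 2 through step 5 cancels to the identity and can be dropped.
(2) Outcome |0> occurs with probability 1/2.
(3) The expectation value of Y is 1.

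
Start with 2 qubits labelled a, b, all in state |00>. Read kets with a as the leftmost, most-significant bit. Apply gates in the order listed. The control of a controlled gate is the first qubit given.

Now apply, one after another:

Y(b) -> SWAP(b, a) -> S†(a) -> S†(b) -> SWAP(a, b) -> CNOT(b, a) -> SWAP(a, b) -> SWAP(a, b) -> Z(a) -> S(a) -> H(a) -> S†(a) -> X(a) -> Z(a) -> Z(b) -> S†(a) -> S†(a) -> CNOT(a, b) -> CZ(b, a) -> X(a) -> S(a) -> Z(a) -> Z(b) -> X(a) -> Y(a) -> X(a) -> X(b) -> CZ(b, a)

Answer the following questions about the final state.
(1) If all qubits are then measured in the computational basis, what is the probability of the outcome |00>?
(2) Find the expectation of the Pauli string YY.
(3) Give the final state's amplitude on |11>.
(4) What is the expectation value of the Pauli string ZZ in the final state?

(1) The probability of measuring |00> is 1/2. Key observation: the block from step 7 through step 8 cancels to the identity and can be dropped.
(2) In the final state, YY has expectation 1.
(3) |11> carries amplitude -sqrt(2)/2 in the final state.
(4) The expectation value of ZZ is 1.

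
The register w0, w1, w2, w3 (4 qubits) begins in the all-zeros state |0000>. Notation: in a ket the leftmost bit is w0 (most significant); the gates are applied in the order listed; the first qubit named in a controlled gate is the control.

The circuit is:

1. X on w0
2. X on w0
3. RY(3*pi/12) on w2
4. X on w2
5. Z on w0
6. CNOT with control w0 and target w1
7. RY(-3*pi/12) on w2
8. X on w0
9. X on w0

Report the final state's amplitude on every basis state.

The final amplitudes are sqrt(2)/2 on |0000>, sqrt(2)/2 on |0010>, and 0 on every other basis state.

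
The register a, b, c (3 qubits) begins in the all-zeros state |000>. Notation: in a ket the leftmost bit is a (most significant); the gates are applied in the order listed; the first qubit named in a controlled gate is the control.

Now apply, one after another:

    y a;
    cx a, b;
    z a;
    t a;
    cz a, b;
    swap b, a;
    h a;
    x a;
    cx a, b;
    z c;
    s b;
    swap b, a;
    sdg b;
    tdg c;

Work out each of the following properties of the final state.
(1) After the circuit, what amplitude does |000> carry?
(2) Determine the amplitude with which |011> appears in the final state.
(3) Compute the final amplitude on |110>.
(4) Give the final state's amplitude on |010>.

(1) The final state's coefficient on |000> equals 0.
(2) |011> carries amplitude 0 in the final state.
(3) |110> carries amplitude 0 in the final state.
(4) The amplitude on |010> is sqrt(2)*exp(I*pi/4)/2.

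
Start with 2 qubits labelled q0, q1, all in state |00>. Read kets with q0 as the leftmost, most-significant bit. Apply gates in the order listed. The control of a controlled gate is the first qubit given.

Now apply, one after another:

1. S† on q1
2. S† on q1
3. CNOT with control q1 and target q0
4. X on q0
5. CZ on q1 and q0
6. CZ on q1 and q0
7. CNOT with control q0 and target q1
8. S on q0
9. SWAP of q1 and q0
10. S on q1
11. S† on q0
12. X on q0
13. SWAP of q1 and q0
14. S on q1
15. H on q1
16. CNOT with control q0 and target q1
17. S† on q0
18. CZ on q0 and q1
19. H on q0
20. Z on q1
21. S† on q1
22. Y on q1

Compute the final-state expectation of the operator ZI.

The expectation value of ZI is 0.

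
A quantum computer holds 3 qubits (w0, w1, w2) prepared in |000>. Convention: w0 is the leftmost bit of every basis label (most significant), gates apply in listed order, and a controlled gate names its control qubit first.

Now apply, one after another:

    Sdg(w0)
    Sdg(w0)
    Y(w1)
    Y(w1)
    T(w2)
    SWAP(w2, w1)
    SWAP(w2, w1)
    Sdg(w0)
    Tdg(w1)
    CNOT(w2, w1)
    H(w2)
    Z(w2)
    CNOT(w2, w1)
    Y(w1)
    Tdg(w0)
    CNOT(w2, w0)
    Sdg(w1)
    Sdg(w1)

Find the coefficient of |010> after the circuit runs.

|010> carries amplitude -sqrt(2)*I/2 in the final state. Key observation: gates 6-7 undo each other exactly, leaving only the rest of the circuit to track.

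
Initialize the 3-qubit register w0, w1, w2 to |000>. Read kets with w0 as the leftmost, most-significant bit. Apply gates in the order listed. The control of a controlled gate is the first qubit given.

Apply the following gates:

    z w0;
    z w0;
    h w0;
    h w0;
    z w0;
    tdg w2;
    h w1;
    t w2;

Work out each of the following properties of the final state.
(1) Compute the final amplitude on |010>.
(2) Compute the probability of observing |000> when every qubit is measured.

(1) The final state's coefficient on |010> equals sqrt(2)/2. Key observation: gates 2-5 undo each other exactly, leaving only the rest of the circuit to track.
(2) The probability of measuring |000> is 1/2.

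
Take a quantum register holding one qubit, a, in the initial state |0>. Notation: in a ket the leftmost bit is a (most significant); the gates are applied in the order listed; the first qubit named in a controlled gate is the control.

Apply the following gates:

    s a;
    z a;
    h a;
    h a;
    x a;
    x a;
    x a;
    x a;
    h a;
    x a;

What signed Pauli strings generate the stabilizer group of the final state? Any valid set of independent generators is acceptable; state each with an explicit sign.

The stabilizer group can be generated by +X, among other valid generating sets.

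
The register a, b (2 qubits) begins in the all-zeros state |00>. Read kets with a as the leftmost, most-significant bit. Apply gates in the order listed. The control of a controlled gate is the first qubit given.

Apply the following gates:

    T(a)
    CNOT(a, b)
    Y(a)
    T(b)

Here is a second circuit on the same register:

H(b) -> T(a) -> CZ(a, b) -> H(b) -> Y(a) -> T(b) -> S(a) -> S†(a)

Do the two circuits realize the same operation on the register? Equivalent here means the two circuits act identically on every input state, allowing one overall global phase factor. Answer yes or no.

Yes: on every input state the two circuits agree up to one overall phase factor.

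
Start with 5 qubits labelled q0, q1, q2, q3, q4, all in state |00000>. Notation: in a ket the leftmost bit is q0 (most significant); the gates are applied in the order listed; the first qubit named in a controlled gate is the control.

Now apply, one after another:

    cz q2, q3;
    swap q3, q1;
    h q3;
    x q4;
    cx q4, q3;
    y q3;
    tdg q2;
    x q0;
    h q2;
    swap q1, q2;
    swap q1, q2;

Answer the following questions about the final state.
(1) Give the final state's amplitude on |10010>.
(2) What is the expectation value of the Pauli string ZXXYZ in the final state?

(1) The amplitude on |10010> is 0. Key observation: steps 10-11 multiply out to the identity, so the circuit reduces to the remaining gates.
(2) The observable ZXXYZ averages to 0.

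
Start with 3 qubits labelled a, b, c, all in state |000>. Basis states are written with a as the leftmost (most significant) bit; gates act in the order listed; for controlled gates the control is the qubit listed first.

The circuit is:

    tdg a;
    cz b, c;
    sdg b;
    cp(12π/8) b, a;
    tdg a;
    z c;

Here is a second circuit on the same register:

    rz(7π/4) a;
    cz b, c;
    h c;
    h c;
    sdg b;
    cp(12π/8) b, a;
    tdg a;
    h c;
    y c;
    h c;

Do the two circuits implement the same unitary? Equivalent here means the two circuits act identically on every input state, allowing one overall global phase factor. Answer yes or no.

No — the two circuits implement different unitaries, even allowing a global phase.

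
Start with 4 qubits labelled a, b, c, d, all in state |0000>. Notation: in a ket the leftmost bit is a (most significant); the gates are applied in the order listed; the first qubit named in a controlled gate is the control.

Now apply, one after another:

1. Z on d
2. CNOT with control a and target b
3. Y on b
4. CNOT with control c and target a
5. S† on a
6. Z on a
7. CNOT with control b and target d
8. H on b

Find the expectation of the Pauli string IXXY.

In the final state, IXXY has expectation 0.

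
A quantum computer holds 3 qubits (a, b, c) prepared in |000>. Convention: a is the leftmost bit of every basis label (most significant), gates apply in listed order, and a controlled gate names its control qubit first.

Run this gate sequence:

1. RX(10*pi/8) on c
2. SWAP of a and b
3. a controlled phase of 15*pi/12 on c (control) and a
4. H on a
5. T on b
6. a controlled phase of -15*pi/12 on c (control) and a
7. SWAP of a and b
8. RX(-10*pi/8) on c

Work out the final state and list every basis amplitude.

After the circuit, the state carries amplitude sqrt(2)/2 on |000>, 0 on |001>, -1/4 + sqrt(2)/4 + exp(3*I*pi/4)/4 + sqrt(2)*exp(3*I*pi/4)/4 on |010>, -I/4 - exp(I*pi/4)/4 on |011>, 0 on |100>, 0 on |101>, 0 on |110>, 0 on |111>.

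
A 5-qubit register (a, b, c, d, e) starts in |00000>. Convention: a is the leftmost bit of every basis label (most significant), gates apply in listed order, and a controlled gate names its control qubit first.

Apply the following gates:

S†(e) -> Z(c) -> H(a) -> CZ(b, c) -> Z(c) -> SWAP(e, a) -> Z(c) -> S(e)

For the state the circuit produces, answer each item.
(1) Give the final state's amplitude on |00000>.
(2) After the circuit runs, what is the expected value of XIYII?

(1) The amplitude on |00000> is sqrt(2)/2.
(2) The observable XIYII averages to 0.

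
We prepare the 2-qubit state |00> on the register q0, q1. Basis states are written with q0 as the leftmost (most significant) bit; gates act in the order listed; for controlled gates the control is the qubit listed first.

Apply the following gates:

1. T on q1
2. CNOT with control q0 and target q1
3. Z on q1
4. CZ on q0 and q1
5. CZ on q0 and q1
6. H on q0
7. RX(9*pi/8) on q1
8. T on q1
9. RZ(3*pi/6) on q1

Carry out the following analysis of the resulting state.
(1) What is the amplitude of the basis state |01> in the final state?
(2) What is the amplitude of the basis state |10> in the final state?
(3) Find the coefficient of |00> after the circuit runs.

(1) |01> carries amplitude sqrt(2)*cos(pi/16)/2 in the final state. Key observation: gates 4-5 undo each other exactly, leaving only the rest of the circuit to track.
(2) |10> carries amplitude sqrt(2)*exp(3*I*pi/4)*sin(pi/16)/2 in the final state.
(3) The final state's coefficient on |00> equals sqrt(2)*exp(3*I*pi/4)*sin(pi/16)/2.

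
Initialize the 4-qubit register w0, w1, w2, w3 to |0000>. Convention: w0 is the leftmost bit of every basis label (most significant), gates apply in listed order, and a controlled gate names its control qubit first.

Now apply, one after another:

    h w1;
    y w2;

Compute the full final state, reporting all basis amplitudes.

The final amplitudes are sqrt(2)*I/2 on |0010>, sqrt(2)*I/2 on |0110>, and 0 on every other basis state.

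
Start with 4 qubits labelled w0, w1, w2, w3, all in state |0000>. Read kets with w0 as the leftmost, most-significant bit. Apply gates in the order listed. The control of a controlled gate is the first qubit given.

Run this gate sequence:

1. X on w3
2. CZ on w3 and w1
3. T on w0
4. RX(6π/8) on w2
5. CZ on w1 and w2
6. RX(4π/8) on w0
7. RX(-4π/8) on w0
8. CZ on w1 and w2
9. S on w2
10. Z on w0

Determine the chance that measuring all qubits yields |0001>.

The probability of measuring |0001> is 1/2 - sqrt(2)/4. Key observation: steps 5-8 multiply out to the identity, so the circuit reduces to the remaining gates.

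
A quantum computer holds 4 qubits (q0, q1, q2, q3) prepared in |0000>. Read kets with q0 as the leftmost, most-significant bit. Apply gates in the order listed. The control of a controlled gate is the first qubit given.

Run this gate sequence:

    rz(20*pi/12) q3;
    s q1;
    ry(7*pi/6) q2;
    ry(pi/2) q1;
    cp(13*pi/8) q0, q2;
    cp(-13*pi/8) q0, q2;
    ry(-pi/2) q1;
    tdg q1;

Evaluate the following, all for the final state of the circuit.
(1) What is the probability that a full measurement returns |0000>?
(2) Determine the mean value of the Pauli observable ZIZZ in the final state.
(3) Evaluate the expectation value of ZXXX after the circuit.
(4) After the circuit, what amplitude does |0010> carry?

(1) Outcome |0000> occurs with probability 1/2 - sqrt(3)/4.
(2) The observable ZIZZ averages to -sqrt(3)/2.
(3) In the final state, ZXXX has expectation 0.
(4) The final state's coefficient on |0010> equals (-sqrt(6) - sqrt(2))*exp(I*pi/6)/4.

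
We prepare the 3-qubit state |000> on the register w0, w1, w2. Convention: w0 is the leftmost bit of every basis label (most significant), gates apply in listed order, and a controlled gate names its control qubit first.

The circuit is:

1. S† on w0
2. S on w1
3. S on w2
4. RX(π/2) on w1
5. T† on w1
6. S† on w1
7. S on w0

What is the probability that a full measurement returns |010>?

A full measurement returns |010> with probability 1/2.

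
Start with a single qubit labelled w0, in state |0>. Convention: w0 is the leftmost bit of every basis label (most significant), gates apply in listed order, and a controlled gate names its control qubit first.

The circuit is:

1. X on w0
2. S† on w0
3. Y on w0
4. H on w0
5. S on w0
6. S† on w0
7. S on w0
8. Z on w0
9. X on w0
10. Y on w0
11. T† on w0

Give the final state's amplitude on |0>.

The final state's coefficient on |0> equals sqrt(2)*I/2. Key observation: the block from step 5 through step 6 cancels to the identity and can be dropped.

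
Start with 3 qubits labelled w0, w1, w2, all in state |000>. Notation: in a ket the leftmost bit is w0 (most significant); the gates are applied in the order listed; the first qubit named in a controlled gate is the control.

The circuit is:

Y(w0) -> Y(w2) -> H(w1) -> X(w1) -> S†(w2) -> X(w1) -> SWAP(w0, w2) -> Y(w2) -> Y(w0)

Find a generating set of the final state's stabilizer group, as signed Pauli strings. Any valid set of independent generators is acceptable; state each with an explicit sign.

The final state is stabilized by the group generated by +IXI, +ZII, +IIZ; other independent generating sets are equally valid.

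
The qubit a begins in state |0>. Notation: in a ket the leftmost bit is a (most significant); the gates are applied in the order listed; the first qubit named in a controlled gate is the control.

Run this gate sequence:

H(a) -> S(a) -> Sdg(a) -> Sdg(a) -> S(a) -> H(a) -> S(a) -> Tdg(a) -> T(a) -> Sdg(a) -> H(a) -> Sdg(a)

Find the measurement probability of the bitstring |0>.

A full measurement returns |0> with probability 1/2. Key observation: steps 5-12 multiply out to the identity, so the circuit reduces to the remaining gates.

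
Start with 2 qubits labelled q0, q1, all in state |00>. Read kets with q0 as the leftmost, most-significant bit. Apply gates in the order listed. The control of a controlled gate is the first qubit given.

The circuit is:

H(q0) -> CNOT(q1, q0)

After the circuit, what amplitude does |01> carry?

|01> carries amplitude 0 in the final state.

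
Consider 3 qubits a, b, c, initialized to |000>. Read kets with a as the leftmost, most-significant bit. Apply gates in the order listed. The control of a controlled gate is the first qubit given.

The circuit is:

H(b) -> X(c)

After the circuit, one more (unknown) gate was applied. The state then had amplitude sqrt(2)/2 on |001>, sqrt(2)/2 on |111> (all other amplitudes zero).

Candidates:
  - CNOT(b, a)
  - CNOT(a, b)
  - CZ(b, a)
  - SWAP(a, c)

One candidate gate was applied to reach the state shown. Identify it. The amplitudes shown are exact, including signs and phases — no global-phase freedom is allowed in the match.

The unique candidate consistent with the amplitudes is CNOT(b, a).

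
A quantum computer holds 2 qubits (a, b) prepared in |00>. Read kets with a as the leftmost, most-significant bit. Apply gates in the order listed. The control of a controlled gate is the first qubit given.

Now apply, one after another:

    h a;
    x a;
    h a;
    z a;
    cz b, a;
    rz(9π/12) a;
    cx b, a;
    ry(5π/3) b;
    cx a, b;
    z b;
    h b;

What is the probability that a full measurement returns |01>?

A full measurement returns |01> with probability 1/2 - sqrt(3)/4.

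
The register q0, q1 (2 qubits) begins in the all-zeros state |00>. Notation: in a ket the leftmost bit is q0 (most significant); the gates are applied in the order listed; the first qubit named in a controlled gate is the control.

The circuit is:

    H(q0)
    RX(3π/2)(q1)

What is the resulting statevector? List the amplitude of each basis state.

After the circuit, the state carries amplitude -1/2 on |00>, -I/2 on |01>, -1/2 on |10>, -I/2 on |11>.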